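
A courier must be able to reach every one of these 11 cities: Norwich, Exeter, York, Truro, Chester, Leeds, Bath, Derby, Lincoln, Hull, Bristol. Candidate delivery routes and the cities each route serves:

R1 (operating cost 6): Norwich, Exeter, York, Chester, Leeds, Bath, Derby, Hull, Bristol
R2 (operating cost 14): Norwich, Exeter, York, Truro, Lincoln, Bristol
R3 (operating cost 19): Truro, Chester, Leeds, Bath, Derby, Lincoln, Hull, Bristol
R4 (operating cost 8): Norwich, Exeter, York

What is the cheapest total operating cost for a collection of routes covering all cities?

20

R1, R2 cover every city at operating cost 6 + 14 = 20.
Any cover uses at least 2 routes; among all covering selections none totals below 20.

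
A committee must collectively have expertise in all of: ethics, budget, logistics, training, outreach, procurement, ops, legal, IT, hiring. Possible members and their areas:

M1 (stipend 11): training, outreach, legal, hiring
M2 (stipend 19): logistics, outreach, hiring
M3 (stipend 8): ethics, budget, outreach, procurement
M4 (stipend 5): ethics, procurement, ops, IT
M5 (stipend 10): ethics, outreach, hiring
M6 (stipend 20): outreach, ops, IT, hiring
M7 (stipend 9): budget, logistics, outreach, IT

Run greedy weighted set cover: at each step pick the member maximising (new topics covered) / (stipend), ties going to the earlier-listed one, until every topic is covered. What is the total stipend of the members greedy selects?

25

Pick 1: M4 adds 4 new (ethics, procurement, ops, IT) at stipend 5 (ratio 4/5).
Pick 2: M1 adds 4 new (training, outreach, legal, hiring) at stipend 11 (ratio 4/11).
Pick 3: M7 adds 2 new (budget, logistics) at stipend 9 (ratio 2/9).
Greedy total stipend: 5 + 11 + 9 = 25.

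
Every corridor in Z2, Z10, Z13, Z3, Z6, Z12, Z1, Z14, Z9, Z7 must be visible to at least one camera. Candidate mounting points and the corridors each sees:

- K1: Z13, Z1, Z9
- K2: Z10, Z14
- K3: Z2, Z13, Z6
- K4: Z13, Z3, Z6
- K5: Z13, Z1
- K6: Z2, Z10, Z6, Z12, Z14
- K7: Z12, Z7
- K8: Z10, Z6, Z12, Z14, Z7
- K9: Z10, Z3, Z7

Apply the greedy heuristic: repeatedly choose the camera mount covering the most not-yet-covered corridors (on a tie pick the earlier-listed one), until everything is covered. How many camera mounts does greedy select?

3

Pick 1: K6 covers 5 new corridors (Z2, Z10, Z6, Z12, Z14).
Pick 2: K1 covers 3 new corridors (Z13, Z1, Z9).
Pick 3: K9 covers 2 new corridors (Z3, Z7).
Greedy uses 3 camera mounts.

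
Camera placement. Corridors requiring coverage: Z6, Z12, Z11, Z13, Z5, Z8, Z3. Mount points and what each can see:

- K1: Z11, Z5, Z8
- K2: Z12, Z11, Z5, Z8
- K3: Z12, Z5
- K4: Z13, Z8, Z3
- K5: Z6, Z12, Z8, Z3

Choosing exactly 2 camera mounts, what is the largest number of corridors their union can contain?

6

Choosing K1, K5 covers {Z6, Z12, Z11, Z5, Z8, Z3} — 6 corridors.
No choice of 2 camera mounts does better; here Z13 is left uncovered.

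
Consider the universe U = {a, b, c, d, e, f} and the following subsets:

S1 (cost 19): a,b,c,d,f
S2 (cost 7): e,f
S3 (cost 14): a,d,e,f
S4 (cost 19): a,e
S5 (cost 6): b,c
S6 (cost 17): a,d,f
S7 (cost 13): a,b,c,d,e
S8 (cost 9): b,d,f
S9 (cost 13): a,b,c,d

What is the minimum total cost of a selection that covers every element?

20

S2, S7 cover every element at cost 7 + 13 = 20.
Any cover uses at least 2 sets; among all covering selections none totals below 20.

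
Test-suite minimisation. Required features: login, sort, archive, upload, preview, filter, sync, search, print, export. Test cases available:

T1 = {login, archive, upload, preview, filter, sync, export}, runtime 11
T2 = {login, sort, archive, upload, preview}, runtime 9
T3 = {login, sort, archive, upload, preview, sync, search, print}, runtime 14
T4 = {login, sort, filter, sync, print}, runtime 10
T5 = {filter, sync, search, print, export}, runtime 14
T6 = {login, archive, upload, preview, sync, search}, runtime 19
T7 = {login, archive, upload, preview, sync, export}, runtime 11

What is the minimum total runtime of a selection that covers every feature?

23

T2, T5 cover every feature at runtime 9 + 14 = 23.
Any cover uses at least 2 test cases; among all covering selections none totals below 23.
Greedy by coverage-per-runtime would pick T1, T3 for 25 — worse than the optimum 23.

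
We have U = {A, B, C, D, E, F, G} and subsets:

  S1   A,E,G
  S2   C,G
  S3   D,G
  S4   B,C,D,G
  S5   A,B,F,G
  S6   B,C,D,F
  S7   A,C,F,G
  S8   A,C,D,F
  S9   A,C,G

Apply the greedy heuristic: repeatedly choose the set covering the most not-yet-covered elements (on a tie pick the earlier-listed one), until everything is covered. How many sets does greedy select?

3

Pick 1: S4 covers 4 new elements (B, C, D, G).
Pick 2: S1 covers 2 new elements (A, E).
Pick 3: S5 covers 1 new elements (F).
Greedy uses 3 sets. (The true minimum is 2.)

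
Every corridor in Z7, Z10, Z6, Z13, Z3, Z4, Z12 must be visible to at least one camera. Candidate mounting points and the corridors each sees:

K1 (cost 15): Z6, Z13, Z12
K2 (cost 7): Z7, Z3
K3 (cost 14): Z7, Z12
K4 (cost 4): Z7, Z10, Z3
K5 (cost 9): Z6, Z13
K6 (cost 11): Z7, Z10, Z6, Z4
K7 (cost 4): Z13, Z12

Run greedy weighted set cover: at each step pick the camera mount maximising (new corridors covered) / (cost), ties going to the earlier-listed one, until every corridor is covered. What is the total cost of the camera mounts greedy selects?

Pick 1: K4 adds 3 new (Z7, Z10, Z3) at cost 4 (ratio 3/4).
Pick 2: K7 adds 2 new (Z13, Z12) at cost 4 (ratio 2/4).
Pick 3: K6 adds 2 new (Z6, Z4) at cost 11 (ratio 2/11).
Greedy total cost: 4 + 4 + 11 = 19.

19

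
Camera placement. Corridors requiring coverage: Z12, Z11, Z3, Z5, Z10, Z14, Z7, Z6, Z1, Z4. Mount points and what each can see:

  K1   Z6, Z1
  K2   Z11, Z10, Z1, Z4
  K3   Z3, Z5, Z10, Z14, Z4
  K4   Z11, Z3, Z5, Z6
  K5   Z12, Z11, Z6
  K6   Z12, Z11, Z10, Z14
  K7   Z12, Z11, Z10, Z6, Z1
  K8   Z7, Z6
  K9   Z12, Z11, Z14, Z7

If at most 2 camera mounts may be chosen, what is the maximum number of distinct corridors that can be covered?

9

Choosing K3, K7 covers {Z12, Z11, Z3, Z5, Z10, Z14, Z6, Z1, Z4} — 9 corridors.
No choice of 2 camera mounts does better; here Z7 is left uncovered.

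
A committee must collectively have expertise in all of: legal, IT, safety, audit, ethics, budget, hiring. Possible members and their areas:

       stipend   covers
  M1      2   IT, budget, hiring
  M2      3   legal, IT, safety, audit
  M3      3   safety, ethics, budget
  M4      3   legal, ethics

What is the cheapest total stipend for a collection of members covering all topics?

8

M1, M2, M3 cover every topic at stipend 2 + 3 + 3 = 8.
Any cover uses at least 3 members; among all covering selections none totals below 8.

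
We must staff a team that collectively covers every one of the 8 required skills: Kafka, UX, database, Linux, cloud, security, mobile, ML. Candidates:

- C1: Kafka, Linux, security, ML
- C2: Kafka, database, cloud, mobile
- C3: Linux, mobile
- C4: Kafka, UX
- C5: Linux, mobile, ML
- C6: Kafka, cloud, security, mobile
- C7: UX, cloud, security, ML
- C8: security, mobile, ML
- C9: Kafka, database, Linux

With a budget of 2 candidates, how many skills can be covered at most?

Choosing C1, C2 covers {Kafka, database, Linux, cloud, security, mobile, ML} — 7 skills.
No choice of 2 candidates does better; here UX is left uncovered.

7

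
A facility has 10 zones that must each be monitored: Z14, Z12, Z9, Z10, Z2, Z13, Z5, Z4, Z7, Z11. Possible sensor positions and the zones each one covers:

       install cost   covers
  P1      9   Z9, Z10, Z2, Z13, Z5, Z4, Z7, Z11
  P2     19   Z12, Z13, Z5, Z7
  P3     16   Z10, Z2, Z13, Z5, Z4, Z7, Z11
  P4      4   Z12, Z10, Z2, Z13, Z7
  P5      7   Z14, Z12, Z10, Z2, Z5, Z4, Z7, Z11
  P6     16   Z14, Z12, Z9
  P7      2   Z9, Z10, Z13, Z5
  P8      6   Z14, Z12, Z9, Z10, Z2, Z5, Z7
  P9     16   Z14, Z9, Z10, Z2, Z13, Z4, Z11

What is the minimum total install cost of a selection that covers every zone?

P5, P7 cover every zone at install cost 7 + 2 = 9.
Any cover uses at least 2 sensor positions; among all covering selections none totals below 9.

9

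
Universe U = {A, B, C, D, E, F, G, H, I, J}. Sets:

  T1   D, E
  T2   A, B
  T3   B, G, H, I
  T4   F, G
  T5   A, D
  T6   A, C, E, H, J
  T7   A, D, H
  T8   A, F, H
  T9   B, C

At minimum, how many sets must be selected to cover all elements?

T1, T3, T4, T6 together cover {A, B, C, D, E, F, G, H, I, J} — every element.
No 3 of the 9 sets cover everything (all 84 triples fall short), so 4 is minimum.

4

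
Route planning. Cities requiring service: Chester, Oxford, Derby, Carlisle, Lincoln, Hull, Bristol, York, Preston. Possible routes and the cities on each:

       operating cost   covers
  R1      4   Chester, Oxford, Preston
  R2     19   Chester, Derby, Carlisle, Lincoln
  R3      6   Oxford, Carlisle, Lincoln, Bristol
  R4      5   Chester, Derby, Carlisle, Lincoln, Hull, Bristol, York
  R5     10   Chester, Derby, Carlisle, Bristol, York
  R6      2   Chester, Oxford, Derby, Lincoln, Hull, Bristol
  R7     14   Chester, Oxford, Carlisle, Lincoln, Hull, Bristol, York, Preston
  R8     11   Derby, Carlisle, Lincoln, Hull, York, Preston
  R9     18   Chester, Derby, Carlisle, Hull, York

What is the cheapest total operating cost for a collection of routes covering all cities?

9

R1, R4 cover every city at operating cost 4 + 5 = 9.
Any cover uses at least 2 routes; among all covering selections none totals below 9.
Greedy by coverage-per-operating cost would pick R6, R4, R1 for 11 — worse than the optimum 9.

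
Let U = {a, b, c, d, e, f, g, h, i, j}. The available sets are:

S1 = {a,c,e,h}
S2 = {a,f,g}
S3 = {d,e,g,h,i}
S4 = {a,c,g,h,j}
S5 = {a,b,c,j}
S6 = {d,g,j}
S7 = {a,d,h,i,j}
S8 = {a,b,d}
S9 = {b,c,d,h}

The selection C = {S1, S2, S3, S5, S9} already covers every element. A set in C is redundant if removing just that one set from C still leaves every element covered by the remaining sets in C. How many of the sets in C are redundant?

Drop S1: the rest still cover every element — redundant.
Drop S2: f uncovered — not redundant.
Drop S3: i uncovered — not redundant.
Drop S5: j uncovered — not redundant.
Drop S9: the rest still cover every element — redundant.
2 redundant: S1, S9.

2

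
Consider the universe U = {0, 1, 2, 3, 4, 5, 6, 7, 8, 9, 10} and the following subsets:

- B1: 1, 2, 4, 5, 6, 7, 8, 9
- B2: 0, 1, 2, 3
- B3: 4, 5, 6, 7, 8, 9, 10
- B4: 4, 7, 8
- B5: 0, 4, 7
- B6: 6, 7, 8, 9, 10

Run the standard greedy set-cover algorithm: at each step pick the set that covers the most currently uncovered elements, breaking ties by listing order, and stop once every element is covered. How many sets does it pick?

Pick 1: B1 covers 8 new elements (1, 2, 4, 5, 6, 7, 8, 9).
Pick 2: B2 covers 2 new elements (0, 3).
Pick 3: B3 covers 1 new elements (10).
Greedy uses 3 sets. (The true minimum is 2.)

3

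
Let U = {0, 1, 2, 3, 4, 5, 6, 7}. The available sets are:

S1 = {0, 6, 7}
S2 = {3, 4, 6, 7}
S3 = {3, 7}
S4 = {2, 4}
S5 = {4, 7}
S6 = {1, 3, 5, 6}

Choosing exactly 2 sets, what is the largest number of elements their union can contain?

6

Choosing S1, S6 covers {0, 1, 3, 5, 6, 7} — 6 elements.
No choice of 2 sets does better; here 2, 4 are left uncovered.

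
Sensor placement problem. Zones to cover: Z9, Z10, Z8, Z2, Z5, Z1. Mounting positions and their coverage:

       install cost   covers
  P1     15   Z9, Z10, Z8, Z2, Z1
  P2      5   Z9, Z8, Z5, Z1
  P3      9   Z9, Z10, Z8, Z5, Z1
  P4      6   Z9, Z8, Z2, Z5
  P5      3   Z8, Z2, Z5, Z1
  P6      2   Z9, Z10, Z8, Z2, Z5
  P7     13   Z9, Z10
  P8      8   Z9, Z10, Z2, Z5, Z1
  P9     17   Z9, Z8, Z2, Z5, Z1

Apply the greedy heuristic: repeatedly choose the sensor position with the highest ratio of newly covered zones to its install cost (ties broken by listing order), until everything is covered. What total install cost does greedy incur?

5

Pick 1: P6 adds 5 new (Z9, Z10, Z8, Z2, Z5) at install cost 2 (ratio 5/2).
Pick 2: P5 adds 1 new (Z1) at install cost 3 (ratio 1/3).
Greedy total install cost: 2 + 3 = 5.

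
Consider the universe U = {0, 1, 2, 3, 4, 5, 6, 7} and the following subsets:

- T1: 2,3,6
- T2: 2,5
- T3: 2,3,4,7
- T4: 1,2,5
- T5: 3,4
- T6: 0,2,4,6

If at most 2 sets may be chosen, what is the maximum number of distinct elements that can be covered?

Choosing T3, T4 covers {1, 2, 3, 4, 5, 7} — 6 elements.
No choice of 2 sets does better; here 0, 6 are left uncovered.

6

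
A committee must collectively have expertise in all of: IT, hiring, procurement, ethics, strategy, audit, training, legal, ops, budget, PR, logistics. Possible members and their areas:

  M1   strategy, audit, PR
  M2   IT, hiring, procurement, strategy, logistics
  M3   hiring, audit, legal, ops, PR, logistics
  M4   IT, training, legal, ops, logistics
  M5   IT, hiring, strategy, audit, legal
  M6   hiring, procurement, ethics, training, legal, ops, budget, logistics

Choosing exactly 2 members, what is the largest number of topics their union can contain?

Choosing M1, M6 covers {hiring, procurement, ethics, strategy, audit, training, legal, ops, budget, PR, logistics} — 11 topics.
No choice of 2 members does better; here IT is left uncovered.

11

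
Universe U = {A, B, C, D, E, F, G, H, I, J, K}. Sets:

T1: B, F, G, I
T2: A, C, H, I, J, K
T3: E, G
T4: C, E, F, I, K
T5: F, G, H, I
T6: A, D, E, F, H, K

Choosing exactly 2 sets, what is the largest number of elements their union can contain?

9

Choosing T1, T2 covers {A, B, C, F, G, H, I, J, K} — 9 elements.
No choice of 2 sets does better; here D, E are left uncovered.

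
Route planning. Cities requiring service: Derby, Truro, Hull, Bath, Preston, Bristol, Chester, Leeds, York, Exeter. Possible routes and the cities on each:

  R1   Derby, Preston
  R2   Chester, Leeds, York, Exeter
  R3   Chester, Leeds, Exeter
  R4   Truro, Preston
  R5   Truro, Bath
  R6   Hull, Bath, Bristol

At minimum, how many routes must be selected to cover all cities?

4

R1, R2, R4, R6 together cover {Derby, Truro, Hull, Bath, Preston, Bristol, Chester, Leeds, York, Exeter} — every city.
No 3 of the 6 routes cover everything (all 20 triples fall short), so 4 is minimum.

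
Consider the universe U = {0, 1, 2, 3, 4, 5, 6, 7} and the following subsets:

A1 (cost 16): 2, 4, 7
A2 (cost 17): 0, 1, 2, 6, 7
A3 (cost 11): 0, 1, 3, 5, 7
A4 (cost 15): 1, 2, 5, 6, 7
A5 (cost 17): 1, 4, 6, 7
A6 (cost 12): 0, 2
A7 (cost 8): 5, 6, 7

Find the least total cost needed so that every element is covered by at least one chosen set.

A1, A3, A7 cover every element at cost 16 + 11 + 8 = 35.
Any cover uses at least 3 sets; among all covering selections none totals below 35.

35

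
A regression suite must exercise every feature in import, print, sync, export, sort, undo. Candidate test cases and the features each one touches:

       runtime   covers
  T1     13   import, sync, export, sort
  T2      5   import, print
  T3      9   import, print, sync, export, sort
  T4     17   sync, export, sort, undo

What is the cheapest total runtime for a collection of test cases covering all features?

22

T2, T4 cover every feature at runtime 5 + 17 = 22.
Any cover uses at least 2 test cases; among all covering selections none totals below 22.
Greedy by coverage-per-runtime would pick T3, T4 for 26 — worse than the optimum 22.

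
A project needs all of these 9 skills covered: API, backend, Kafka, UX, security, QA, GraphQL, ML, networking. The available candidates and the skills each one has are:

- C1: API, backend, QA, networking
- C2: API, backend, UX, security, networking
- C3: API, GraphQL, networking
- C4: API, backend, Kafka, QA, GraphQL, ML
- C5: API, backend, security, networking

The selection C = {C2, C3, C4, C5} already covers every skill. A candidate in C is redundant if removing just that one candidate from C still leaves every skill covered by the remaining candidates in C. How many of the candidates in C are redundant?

2

Drop C2: UX uncovered — not redundant.
Drop C3: the rest still cover every skill — redundant.
Drop C4: Kafka, QA, ML uncovered — not redundant.
Drop C5: the rest still cover every skill — redundant.
2 redundant: C3, C5.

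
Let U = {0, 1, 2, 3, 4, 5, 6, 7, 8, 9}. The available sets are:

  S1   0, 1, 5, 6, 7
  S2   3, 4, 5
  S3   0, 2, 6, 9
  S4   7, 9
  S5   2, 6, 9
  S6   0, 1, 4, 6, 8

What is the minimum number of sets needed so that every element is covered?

4

S1, S2, S3, S6 together cover {0, 1, 2, 3, 4, 5, 6, 7, 8, 9} — every element.
No 3 of the 6 sets cover everything (all 20 triples fall short), so 4 is minimum.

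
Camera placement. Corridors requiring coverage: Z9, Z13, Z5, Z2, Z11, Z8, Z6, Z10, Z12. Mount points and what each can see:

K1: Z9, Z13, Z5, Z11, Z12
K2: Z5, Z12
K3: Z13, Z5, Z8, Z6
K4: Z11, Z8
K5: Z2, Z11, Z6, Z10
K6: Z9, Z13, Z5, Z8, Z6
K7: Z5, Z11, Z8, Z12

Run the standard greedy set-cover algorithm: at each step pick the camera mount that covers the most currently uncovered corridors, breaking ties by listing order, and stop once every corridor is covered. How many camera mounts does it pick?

3

Pick 1: K1 covers 5 new corridors (Z9, Z13, Z5, Z11, Z12).
Pick 2: K5 covers 3 new corridors (Z2, Z6, Z10).
Pick 3: K3 covers 1 new corridors (Z8).
Greedy uses 3 camera mounts.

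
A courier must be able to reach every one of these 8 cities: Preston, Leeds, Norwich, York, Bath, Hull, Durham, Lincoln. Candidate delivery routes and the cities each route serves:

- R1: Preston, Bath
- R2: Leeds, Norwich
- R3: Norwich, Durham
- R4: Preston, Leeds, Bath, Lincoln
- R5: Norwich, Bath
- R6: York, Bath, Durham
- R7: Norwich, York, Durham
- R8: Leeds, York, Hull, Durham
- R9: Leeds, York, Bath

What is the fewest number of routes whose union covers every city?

3

R2, R4, R8 together cover {Preston, Leeds, Norwich, York, Bath, Hull, Durham, Lincoln} — every city.
No 2 of the 9 routes cover everything (all 36 pairs fall short), so 3 is minimum.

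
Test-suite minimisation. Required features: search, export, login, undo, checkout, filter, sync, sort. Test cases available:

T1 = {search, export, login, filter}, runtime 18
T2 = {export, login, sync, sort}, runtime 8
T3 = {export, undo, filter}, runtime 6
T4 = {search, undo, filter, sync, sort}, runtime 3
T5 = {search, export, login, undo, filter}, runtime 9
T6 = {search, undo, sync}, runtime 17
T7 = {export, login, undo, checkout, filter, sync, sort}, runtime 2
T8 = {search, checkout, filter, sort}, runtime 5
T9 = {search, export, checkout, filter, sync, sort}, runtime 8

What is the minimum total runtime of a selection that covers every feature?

5

T4, T7 cover every feature at runtime 3 + 2 = 5.
Any cover uses at least 2 test cases; among all covering selections none totals below 5.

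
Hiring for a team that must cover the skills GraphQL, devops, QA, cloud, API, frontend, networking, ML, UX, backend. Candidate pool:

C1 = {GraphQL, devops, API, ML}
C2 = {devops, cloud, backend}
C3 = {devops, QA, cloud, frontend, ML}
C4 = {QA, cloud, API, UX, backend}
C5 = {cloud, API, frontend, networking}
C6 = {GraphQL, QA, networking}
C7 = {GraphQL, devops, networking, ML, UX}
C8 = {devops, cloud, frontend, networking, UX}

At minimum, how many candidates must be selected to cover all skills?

3

C1, C4, C5 together cover {GraphQL, devops, QA, cloud, API, frontend, networking, ML, UX, backend} — every skill.
No 2 of the 8 candidates cover everything (all 28 pairs fall short), so 3 is minimum.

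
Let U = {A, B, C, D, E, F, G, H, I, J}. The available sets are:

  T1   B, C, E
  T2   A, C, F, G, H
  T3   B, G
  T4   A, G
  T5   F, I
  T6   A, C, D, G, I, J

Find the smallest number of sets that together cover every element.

3

T1, T2, T6 together cover {A, B, C, D, E, F, G, H, I, J} — every element.
No 2 of the 6 sets cover everything (all 15 pairs fall short), so 3 is minimum.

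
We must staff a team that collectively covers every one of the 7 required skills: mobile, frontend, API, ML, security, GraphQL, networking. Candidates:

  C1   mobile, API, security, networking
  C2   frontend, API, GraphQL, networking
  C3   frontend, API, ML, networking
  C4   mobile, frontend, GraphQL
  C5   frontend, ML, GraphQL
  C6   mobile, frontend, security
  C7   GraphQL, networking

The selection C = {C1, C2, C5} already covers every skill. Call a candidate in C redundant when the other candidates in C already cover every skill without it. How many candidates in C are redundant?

Drop C1: mobile, security uncovered — not redundant.
Drop C2: the rest still cover every skill — redundant.
Drop C5: ML uncovered — not redundant.
1 redundant: C2.

1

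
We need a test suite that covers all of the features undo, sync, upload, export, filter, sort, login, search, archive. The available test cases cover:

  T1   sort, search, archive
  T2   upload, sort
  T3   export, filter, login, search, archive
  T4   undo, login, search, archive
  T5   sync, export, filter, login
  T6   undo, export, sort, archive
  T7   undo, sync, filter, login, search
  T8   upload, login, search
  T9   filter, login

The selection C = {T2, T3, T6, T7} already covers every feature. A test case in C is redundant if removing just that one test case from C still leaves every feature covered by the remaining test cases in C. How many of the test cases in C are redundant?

Drop T2: upload uncovered — not redundant.
Drop T3: the rest still cover every feature — redundant.
Drop T6: the rest still cover every feature — redundant.
Drop T7: sync uncovered — not redundant.
2 redundant: T3, T6.

2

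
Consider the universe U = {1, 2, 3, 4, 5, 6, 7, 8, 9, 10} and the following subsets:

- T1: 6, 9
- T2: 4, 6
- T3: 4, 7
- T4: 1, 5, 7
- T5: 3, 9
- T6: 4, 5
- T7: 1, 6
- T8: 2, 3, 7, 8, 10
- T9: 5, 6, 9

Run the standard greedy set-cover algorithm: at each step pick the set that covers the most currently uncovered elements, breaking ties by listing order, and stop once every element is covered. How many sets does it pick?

4

Pick 1: T8 covers 5 new elements (2, 3, 7, 8, 10).
Pick 2: T9 covers 3 new elements (5, 6, 9).
Pick 3: T2 covers 1 new elements (4).
Pick 4: T4 covers 1 new elements (1).
Greedy uses 4 sets.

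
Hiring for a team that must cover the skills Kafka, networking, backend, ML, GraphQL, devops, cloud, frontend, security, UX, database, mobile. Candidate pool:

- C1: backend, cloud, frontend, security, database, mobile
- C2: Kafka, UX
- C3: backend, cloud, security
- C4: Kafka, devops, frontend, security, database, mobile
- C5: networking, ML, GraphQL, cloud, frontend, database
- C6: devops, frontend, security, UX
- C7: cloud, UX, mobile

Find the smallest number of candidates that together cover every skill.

4

C1, C2, C4, C5 together cover {Kafka, networking, backend, ML, GraphQL, devops, cloud, frontend, security, UX, database, mobile} — every skill.
No 3 of the 7 candidates cover everything (all 35 triples fall short), so 4 is minimum.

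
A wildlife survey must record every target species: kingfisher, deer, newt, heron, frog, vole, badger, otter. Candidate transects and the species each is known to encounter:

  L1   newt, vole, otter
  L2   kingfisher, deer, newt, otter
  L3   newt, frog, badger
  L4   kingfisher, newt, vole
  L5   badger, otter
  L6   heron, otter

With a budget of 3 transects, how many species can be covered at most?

7

Choosing L1, L2, L3 covers {kingfisher, deer, newt, frog, vole, badger, otter} — 7 species.
No choice of 3 transects does better; here heron is left uncovered.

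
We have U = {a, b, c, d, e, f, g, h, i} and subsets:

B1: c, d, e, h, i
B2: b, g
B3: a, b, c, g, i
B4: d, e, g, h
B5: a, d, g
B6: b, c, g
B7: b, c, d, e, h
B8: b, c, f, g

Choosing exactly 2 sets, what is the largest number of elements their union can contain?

Choosing B1, B3 covers {a, b, c, d, e, g, h, i} — 8 elements.
No choice of 2 sets does better; here f is left uncovered.

8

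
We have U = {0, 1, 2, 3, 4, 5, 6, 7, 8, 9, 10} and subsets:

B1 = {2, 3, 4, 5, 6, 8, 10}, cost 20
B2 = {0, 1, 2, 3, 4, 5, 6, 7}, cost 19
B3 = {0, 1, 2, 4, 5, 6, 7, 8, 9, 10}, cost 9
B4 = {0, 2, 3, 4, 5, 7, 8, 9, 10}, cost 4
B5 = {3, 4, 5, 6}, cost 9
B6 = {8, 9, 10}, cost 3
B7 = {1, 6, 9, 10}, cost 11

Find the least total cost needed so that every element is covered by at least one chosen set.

13

B3, B4 cover every element at cost 9 + 4 = 13.
Any cover uses at least 2 sets; among all covering selections none totals below 13.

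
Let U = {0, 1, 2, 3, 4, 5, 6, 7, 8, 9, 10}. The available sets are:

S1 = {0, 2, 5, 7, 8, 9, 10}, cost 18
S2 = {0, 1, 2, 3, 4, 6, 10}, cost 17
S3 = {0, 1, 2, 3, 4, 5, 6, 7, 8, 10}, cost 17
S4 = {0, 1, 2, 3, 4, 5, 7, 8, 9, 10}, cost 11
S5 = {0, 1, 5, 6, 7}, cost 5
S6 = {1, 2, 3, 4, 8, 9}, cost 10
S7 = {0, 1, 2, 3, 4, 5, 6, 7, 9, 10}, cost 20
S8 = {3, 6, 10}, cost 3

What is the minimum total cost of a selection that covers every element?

14

S4, S8 cover every element at cost 11 + 3 = 14.
Any cover uses at least 2 sets; among all covering selections none totals below 14.
Greedy by coverage-per-cost would pick S5, S8, S6 for 18 — worse than the optimum 14.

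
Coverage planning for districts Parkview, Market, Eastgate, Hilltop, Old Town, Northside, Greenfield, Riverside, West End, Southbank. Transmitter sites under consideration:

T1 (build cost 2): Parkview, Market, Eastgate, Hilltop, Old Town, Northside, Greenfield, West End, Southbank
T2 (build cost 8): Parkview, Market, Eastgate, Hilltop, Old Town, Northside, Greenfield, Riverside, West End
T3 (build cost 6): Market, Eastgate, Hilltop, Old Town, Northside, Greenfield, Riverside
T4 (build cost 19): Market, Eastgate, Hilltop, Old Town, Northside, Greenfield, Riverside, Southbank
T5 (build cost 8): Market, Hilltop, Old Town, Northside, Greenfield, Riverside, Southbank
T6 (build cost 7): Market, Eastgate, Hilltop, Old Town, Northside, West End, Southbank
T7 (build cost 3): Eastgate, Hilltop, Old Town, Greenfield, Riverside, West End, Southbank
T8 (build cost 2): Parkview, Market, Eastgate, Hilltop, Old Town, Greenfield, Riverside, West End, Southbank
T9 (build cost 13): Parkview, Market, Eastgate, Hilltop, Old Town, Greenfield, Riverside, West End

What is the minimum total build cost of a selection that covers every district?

4

T1, T8 cover every district at build cost 2 + 2 = 4.
Any cover uses at least 2 transmitter sites; among all covering selections none totals below 4.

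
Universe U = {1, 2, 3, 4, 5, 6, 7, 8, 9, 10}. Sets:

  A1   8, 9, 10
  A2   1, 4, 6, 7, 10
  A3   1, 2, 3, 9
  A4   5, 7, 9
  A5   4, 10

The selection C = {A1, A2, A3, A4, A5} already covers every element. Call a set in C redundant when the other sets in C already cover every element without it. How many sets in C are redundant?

1

Drop A1: 8 uncovered — not redundant.
Drop A2: 6 uncovered — not redundant.
Drop A3: 2, 3 uncovered — not redundant.
Drop A4: 5 uncovered — not redundant.
Drop A5: the rest still cover every element — redundant.
1 redundant: A5.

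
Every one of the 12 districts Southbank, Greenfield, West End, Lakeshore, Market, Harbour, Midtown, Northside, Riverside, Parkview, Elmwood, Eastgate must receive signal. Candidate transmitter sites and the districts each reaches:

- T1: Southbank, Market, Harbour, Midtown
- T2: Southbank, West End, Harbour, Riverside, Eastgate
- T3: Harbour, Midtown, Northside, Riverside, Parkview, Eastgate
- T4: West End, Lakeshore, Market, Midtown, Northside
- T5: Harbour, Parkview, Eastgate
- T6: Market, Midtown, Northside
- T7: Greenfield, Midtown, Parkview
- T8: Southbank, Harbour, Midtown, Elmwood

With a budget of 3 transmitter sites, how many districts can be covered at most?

Choosing T2, T4, T7 covers {Southbank, Greenfield, West End, Lakeshore, Market, Harbour, Midtown, Northside, Riverside, Parkview, Eastgate} — 11 districts.
No choice of 3 transmitter sites does better; here Elmwood is left uncovered.

11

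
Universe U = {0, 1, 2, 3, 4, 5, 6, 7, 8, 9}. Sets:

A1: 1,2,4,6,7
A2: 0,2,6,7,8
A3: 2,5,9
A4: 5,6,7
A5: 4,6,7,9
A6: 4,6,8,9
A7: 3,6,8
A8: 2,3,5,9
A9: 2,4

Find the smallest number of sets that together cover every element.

A1, A2, A8 together cover {0, 1, 2, 3, 4, 5, 6, 7, 8, 9} — every element.
No 2 of the 9 sets cover everything (all 36 pairs fall short), so 3 is minimum.

3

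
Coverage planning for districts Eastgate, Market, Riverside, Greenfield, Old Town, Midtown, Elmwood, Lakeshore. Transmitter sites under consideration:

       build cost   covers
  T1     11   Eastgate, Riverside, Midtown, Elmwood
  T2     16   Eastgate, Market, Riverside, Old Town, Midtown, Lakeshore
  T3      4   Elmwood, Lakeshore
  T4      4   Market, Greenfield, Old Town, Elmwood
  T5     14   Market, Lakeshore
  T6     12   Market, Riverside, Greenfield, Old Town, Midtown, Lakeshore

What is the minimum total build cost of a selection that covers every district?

T1, T3, T4 cover every district at build cost 11 + 4 + 4 = 19.
Any cover uses at least 2 transmitter sites; among all covering selections none totals below 19.

19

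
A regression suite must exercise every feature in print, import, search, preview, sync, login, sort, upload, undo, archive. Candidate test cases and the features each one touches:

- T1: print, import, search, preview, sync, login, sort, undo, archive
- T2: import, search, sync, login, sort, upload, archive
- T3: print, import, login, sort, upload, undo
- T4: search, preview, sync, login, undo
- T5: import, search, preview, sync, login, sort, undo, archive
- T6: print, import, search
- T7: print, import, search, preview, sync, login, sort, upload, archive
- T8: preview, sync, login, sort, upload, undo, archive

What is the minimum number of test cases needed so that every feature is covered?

2

T1, T2 together cover {print, import, search, preview, sync, login, sort, upload, undo, archive} — every feature.
No single test case contains all 10 features, so 2 is optimal.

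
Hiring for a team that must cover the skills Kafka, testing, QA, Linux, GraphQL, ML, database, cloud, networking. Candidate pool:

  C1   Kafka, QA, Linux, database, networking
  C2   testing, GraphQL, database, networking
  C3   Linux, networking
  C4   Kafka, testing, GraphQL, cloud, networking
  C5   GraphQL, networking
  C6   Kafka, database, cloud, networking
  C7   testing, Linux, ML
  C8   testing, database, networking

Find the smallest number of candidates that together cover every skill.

C1, C4, C7 together cover {Kafka, testing, QA, Linux, GraphQL, ML, database, cloud, networking} — every skill.
No 2 of the 8 candidates cover everything (all 28 pairs fall short), so 3 is minimum.

3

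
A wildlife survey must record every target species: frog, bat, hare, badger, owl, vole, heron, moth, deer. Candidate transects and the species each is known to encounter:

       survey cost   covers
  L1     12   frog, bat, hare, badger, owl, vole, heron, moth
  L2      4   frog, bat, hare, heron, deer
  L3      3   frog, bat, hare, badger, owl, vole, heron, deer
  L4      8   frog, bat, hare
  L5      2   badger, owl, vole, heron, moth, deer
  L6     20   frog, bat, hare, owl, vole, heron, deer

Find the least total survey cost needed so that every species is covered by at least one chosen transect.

5

L3, L5 cover every species at survey cost 3 + 2 = 5.
Any cover uses at least 2 transects; among all covering selections none totals below 5.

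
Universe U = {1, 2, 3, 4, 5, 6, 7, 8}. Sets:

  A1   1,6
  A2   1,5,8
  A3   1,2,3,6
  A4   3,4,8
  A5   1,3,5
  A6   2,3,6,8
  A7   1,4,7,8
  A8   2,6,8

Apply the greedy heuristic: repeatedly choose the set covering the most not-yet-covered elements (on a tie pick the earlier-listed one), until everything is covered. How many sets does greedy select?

3

Pick 1: A3 covers 4 new elements (1, 2, 3, 6).
Pick 2: A7 covers 3 new elements (4, 7, 8).
Pick 3: A2 covers 1 new elements (5).
Greedy uses 3 sets.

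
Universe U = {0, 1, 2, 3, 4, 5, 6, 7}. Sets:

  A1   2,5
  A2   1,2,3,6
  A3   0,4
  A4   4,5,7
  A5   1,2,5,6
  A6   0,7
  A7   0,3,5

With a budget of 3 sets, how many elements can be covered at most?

8

Choosing A2, A3, A4 covers {0, 1, 2, 3, 4, 5, 6, 7} — 8 elements.
That is all 8 elements.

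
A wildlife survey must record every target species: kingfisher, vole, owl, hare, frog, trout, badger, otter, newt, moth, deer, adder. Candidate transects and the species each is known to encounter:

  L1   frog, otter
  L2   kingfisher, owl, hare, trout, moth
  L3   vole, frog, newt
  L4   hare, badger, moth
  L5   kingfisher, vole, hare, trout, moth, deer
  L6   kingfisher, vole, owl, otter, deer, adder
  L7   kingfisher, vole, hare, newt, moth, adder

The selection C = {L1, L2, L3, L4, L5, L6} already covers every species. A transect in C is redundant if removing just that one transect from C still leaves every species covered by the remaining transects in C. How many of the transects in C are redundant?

Drop L1: the rest still cover every species — redundant.
Drop L2: the rest still cover every species — redundant.
Drop L3: newt uncovered — not redundant.
Drop L4: badger uncovered — not redundant.
Drop L5: the rest still cover every species — redundant.
Drop L6: adder uncovered — not redundant.
3 redundant: L1, L2, L5.

3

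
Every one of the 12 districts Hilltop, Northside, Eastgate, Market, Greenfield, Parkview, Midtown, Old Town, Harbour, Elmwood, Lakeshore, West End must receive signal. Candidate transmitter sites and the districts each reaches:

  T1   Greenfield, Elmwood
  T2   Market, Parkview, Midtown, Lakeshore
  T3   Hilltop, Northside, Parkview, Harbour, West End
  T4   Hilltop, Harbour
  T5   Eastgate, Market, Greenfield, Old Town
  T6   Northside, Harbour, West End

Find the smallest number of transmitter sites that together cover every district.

4

T1, T2, T3, T5 together cover {Hilltop, Northside, Eastgate, Market, Greenfield, Parkview, Midtown, Old Town, Harbour, Elmwood, Lakeshore, West End} — every district.
No 3 of the 6 transmitter sites cover everything (all 20 triples fall short), so 4 is minimum.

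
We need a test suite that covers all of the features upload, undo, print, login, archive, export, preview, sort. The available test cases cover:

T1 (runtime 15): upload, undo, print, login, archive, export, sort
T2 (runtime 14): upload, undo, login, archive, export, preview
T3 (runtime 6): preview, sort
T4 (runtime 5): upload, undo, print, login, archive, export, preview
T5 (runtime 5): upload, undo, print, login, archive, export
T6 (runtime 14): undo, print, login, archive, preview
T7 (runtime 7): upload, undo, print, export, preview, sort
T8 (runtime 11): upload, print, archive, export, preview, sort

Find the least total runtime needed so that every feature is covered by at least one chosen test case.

11

T3, T4 cover every feature at runtime 6 + 5 = 11.
Any cover uses at least 2 test cases; among all covering selections none totals below 11.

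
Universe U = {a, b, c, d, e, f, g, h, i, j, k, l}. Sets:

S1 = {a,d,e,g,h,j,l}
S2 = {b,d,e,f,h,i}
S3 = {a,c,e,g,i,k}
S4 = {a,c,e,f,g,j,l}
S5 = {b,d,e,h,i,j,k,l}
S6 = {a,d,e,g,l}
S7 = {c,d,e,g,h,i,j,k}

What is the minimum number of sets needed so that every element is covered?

S4, S5 together cover {a, b, c, d, e, f, g, h, i, j, k, l} — every element.
No single set contains all 12 elements, so 2 is optimal.

2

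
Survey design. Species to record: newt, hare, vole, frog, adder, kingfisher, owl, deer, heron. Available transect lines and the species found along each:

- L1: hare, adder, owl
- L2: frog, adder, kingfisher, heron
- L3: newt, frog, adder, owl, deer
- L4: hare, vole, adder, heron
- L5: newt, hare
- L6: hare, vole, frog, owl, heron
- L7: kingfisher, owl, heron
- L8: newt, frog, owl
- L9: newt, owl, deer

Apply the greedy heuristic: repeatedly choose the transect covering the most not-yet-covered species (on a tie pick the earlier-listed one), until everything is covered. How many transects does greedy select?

Pick 1: L3 covers 5 new species (newt, frog, adder, owl, deer).
Pick 2: L4 covers 3 new species (hare, vole, heron).
Pick 3: L2 covers 1 new species (kingfisher).
Greedy uses 3 transects.

3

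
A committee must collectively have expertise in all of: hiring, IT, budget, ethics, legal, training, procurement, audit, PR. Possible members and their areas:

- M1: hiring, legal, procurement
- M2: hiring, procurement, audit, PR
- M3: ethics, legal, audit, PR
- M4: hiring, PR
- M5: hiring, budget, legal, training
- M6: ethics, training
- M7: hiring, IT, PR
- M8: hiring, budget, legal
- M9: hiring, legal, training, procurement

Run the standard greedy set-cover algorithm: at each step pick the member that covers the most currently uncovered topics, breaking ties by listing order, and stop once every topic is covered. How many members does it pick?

4

Pick 1: M2 covers 4 new topics (hiring, procurement, audit, PR).
Pick 2: M5 covers 3 new topics (budget, legal, training).
Pick 3: M3 covers 1 new topics (ethics).
Pick 4: M7 covers 1 new topics (IT).
Greedy uses 4 members.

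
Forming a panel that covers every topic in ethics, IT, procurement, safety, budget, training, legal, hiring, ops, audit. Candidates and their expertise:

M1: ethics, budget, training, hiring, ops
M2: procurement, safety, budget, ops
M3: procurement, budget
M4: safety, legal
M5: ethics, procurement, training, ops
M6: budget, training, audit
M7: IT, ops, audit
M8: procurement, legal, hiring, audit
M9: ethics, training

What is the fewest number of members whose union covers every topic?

4

M1, M2, M4, M7 together cover {ethics, IT, procurement, safety, budget, training, legal, hiring, ops, audit} — every topic.
No 3 of the 9 members cover everything (all 84 triples fall short), so 4 is minimum.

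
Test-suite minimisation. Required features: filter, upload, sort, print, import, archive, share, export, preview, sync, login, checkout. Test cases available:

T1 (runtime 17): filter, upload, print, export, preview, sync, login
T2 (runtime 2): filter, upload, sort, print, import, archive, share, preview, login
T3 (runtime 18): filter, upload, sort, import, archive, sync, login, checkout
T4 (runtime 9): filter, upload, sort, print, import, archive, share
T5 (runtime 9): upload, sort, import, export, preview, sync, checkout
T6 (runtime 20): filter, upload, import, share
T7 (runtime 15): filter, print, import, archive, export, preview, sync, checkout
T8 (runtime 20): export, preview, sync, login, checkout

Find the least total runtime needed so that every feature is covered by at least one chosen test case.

T2, T5 cover every feature at runtime 2 + 9 = 11.
Any cover uses at least 2 test cases; among all covering selections none totals below 11.

11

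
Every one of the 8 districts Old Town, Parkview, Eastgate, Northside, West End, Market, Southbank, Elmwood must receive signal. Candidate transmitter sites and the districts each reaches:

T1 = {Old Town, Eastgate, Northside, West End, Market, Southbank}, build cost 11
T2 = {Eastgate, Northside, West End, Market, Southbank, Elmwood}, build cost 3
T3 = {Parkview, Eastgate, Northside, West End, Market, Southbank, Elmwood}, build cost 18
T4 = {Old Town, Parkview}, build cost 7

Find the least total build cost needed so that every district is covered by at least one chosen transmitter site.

10

T2, T4 cover every district at build cost 3 + 7 = 10.
Any cover uses at least 2 transmitter sites; among all covering selections none totals below 10.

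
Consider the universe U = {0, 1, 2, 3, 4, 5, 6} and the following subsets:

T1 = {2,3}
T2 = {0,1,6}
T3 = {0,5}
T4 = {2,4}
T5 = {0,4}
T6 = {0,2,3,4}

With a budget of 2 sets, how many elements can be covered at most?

Choosing T2, T6 covers {0, 1, 2, 3, 4, 6} — 6 elements.
No choice of 2 sets does better; here 5 is left uncovered.

6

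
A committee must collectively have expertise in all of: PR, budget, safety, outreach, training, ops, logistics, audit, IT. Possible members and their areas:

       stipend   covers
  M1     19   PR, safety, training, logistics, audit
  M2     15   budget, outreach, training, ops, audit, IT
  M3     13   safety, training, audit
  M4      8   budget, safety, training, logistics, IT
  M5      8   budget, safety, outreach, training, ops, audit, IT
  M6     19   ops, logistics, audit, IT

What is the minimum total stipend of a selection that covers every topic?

M1, M5 cover every topic at stipend 19 + 8 = 27.
Any cover uses at least 2 members; among all covering selections none totals below 27.

27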